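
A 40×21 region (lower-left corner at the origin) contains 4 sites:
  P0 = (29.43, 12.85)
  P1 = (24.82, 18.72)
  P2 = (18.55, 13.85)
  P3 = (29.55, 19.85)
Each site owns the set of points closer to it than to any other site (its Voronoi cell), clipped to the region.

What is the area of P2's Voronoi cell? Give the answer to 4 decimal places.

1. box [0,40]×[0,21]: [(0, 0) (40, 0) (40, 21) (0, 21)]
2. ⊥bis P2·P0 via (23.99,13.35): [(0, 0) (22.763, 0) (24.6931, 21) (0, 21)]  |A|=498.2891
3. ⊥bis P2·P1 via (21.685,16.285): [(0, 0) (22.763, 0) (23.9873, 13.3208) (18.0228, 21) (0, 21)]  |A|=472.6777
4. ⊥bis P2·P3 via (24.05,16.85): [(0, 0) (22.763, 0) (23.9873, 13.3208) (18.0228, 21) (0, 21)]  |A|=472.6777
5. canonical 5-gon: [(0, 0) (22.763, 0) (23.9873, 13.3208) (18.0228, 21) (0, 21)]
6. shoelace: 472.6777

Area of P2's cell: 472.6777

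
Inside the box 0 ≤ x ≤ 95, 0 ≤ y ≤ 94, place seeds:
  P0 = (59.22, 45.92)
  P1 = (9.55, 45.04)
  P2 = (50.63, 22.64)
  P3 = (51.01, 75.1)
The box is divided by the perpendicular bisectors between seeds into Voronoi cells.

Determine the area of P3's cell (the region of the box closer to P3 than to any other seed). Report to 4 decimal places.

Area of P3's cell: 2434.8860

1. box [0,95]×[0,94]: [(0, 0) (95, 0) (95, 94) (0, 94)]
2. ⊥bis P3·P0 via (55.115,60.51): [(0, 45.003) (95, 71.7319) (95, 94) (0, 94)]  |A|=3385.0908
3. ⊥bis P3·P1 via (30.28,60.07): [(34.2229, 54.6318) (95, 71.7319) (95, 94) (5.6795, 94)]  |A|=2434.886
4. ⊥bis P3·P2 via (50.82,48.87): [(34.2229, 54.6318) (95, 71.7319) (95, 94) (5.6795, 94)]  |A|=2434.886
5. canonical 4-gon: [(34.2229, 54.6318) (95, 71.7319) (95, 94) (5.6795, 94)]
6. shoelace: 2434.886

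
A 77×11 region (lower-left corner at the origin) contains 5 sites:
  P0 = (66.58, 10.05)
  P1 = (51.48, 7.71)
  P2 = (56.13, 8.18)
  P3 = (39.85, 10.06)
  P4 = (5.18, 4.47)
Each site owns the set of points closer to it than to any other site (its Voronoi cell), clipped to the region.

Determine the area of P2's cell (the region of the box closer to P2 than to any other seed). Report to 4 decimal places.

Area of P2's cell: 87.4474

1. box [0,77]×[0,11]: [(0, 0) (77, 0) (77, 11) (0, 11)]
2. ⊥bis P2·P0 via (61.355,9.115): [(0, 0) (62.9861, 0) (61.0177, 11) (0, 11)]  |A|=682.0208
3. ⊥bis P2·P1 via (53.805,7.945): [(54.608, 0) (62.9861, 0) (61.0177, 11) (53.4962, 11)]  |A|=87.4474
4. ⊥bis P2·P3 via (47.99,9.12): [(54.608, 0) (62.9861, 0) (61.0177, 11) (53.4962, 11)]  |A|=87.4474
5. ⊥bis P2·P4 via (30.655,6.325): [(54.608, 0) (62.9861, 0) (61.0177, 11) (53.4962, 11)]  |A|=87.4474
6. canonical 4-gon: [(54.608, 0) (62.9861, 0) (61.0177, 11) (53.4962, 11)]
7. shoelace: 87.4474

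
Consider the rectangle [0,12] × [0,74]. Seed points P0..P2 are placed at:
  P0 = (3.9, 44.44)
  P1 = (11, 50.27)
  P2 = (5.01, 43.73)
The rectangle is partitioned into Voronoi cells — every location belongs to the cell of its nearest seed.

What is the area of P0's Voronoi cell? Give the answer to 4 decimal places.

Area of P0's cell: 67.0191

1. box [0,12]×[0,74]: [(0, 0) (12, 0) (12, 74) (0, 74)]
2. ⊥bis P0·P1 via (7.45,47.355): [(0, 56.4279) (0, 0) (12, 0) (12, 41.8138)]  |A|=589.4504
3. ⊥bis P0·P2 via (4.455,44.085): [(6.9422, 47.9734) (0, 56.4279) (0, 37.1201)]  |A|=67.0191
4. canonical 3-gon: [(6.9422, 47.9734) (0, 56.4279) (0, 37.1201)]
5. shoelace: 67.0191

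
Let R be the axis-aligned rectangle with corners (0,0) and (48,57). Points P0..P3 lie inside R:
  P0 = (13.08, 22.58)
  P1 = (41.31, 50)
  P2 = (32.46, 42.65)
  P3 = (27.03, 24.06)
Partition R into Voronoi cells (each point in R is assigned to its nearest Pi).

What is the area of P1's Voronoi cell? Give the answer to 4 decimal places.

1. box [0,48]×[0,57]: [(0, 0) (48, 0) (48, 57) (0, 57)]
2. ⊥bis P1·P0 via (27.195,36.29): [(48, 14.8704) (48, 57) (7.0792, 57)]  |A|=861.9876
3. ⊥bis P1·P2 via (36.885,46.325): [(48, 32.9416) (48, 57) (28.0193, 57)]  |A|=240.3512
4. ⊥bis P1·P3 via (34.17,37.03): [(48, 32.9416) (48, 57) (28.0193, 57)]  |A|=240.3512
5. canonical 3-gon: [(48, 32.9416) (48, 57) (28.0193, 57)]
6. shoelace: 240.3512

Area of P1's cell: 240.3512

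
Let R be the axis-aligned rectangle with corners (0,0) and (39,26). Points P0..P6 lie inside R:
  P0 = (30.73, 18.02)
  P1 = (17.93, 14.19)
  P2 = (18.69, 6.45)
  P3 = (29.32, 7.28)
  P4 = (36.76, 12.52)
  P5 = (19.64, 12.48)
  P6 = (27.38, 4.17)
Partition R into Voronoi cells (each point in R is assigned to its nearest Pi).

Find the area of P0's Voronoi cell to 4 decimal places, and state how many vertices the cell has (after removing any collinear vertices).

1. box [0,39]×[0,26]: [(0, 0) (39, 0) (39, 26) (0, 26)]
2. ⊥bis P0·P1 via (24.33,16.105): [(29.1489, 0) (39, 0) (39, 26) (21.3692, 26)]  |A|=357.2641
3. ⊥bis P0·P2 via (24.71,12.235): [(25.8398, 11.0594) (36.4674, 0) (39, 0) (39, 26) (21.3692, 26)]  |A|=316.7953
4. ⊥bis P0·P3 via (30.025,12.65): [(25.1732, 13.287) (39, 11.4717) (39, 26) (21.3692, 26)]  |A|=212.51
5. ⊥bis P0·P4 via (33.745,15.27): [(25.1732, 13.287) (31.213, 12.494) (39, 21.0314) (39, 26) (21.3692, 26)]  |A|=175.2896
6. ⊥bis P0·P5 via (25.185,15.25): [(23.6909, 18.2409) (26.2353, 13.1475) (31.213, 12.494) (39, 21.0314) (39, 26) (21.3692, 26)]  |A|=172.7622
7. ⊥bis P0·P6 via (29.055,11.095): [(23.6909, 18.2409) (26.2353, 13.1475) (31.213, 12.494) (39, 21.0314) (39, 26) (21.3692, 26)]  |A|=172.7622
8. canonical 6-gon: [(23.6909, 18.2409) (26.2353, 13.1475) (31.213, 12.494) (39, 21.0314) (39, 26) (21.3692, 26)]
9. shoelace: 172.7622

Area of P0's cell: 172.7622 (6 vertices)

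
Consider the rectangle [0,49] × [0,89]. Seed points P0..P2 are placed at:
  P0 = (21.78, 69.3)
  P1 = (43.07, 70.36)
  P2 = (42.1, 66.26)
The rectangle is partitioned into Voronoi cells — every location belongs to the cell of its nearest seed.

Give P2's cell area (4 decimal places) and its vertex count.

Area of P2's cell: 1516.8889 (4 vertices)

1. box [0,49]×[0,89]: [(0, 0) (49, 0) (49, 89) (0, 89)]
2. ⊥bis P2·P0 via (31.94,67.78): [(21.7997, 0) (49, 0) (49, 89) (35.1146, 89)]  |A|=1828.3123
3. ⊥bis P2·P1 via (42.585,68.31): [(32.3805, 70.7242) (21.7997, 0) (49, 0) (49, 66.7923)]  |A|=1516.8889
4. canonical 4-gon: [(32.3805, 70.7242) (21.7997, 0) (49, 0) (49, 66.7923)]
5. shoelace: 1516.8889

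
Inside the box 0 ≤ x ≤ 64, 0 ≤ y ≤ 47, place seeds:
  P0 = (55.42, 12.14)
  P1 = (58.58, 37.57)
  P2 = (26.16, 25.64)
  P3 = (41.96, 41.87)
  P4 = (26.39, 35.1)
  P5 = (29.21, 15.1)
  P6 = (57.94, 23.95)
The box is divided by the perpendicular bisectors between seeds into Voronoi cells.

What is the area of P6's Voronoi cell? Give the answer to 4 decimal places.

Area of P6's cell: 248.4984

1. box [0,64]×[0,47]: [(0, 0) (64, 0) (64, 47) (0, 47)]
2. ⊥bis P6·P0 via (56.68,18.045): [(0, 30.1393) (64, 16.4831) (64, 47) (0, 47)]  |A|=1516.0844
3. ⊥bis P6·P1 via (58.26,30.76): [(0, 33.4976) (0, 30.1393) (64, 16.4831) (64, 30.4903)]  |A|=555.6972
4. ⊥bis P6·P2 via (42.05,24.795): [(42.4068, 31.5049) (41.8592, 21.2074) (64, 16.4831) (64, 30.4903)]  |A|=266.521
5. ⊥bis P6·P3 via (49.95,32.91): [(48.0756, 31.2386) (42.1097, 25.9185) (41.8592, 21.2074) (64, 16.4831) (64, 30.4903)]  |A|=250.6472
6. ⊥bis P6·P4 via (42.165,29.525): [(48.0756, 31.2386) (42.1097, 25.9185) (41.8592, 21.2074) (64, 16.4831) (64, 30.4903)]  |A|=250.6472
7. ⊥bis P6·P5 via (43.575,19.525): [(48.0756, 31.2386) (42.1097, 25.9185) (42.0355, 24.5227) (43.141, 20.9339) (64, 16.4831) (64, 30.4903)]  |A|=248.4984
8. canonical 6-gon: [(48.0756, 31.2386) (42.1097, 25.9185) (42.0355, 24.5227) (43.141, 20.9339) (64, 16.4831) (64, 30.4903)]
9. shoelace: 248.4984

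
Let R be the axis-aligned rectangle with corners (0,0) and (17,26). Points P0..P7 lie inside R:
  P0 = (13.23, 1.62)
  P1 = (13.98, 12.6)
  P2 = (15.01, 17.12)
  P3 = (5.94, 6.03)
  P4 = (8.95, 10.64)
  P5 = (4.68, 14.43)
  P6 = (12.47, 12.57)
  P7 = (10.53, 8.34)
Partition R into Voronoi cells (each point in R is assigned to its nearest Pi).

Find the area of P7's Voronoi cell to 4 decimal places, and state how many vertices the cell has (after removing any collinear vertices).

1. box [0,17]×[0,26]: [(0, 0) (17, 0) (17, 26) (0, 26)]
2. ⊥bis P7·P0 via (11.88,4.98): [(0, 0.2068) (17, 7.0371) (17, 26) (0, 26)]  |A|=380.4266
3. ⊥bis P7·P1 via (12.255,10.47): [(0, 20.3948) (0, 0.2068) (16.6617, 6.9012)]  |A|=168.1833
4. ⊥bis P7·P2 via (12.77,12.73): [(3.8348, 17.2892) (0, 19.2459) (0, 0.2068) (16.6617, 6.9012)]  |A|=165.9804
5. ⊥bis P7·P3 via (8.235,7.185): [(3.8348, 17.2892) (2.9132, 17.7594) (9.7711, 4.1327) (16.6617, 6.9012)]  |A|=58.2117
6. ⊥bis P7·P4 via (9.74,9.49): [(11.7555, 10.8745) (7.7596, 8.1296) (9.7711, 4.1327) (16.6617, 6.9012)]  |A|=31.2269
7. ⊥bis P7·P5 via (7.605,11.385): [(11.7555, 10.8745) (7.7596, 8.1296) (9.7711, 4.1327) (16.6617, 6.9012)]  |A|=31.2269
8. ⊥bis P7·P6 via (11.5,10.455): [(13.2836, 9.637) (11.287, 10.5527) (7.7596, 8.1296) (9.7711, 4.1327) (16.6617, 6.9012)]  |A|=30.6911
9. canonical 5-gon: [(13.2836, 9.637) (11.287, 10.5527) (7.7596, 8.1296) (9.7711, 4.1327) (16.6617, 6.9012)]
10. shoelace: 30.6911

Area of P7's cell: 30.6911 (5 vertices)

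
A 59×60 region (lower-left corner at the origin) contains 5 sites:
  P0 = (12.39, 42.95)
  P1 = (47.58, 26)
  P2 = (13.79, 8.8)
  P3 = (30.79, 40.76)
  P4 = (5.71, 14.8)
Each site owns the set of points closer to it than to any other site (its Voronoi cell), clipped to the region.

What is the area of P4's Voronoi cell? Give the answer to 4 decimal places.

Area of P4's cell: 329.6282

1. box [0,59]×[0,60]: [(0, 0) (59, 0) (59, 60) (0, 60)]
2. ⊥bis P4·P0 via (9.05,28.875): [(0, 31.0226) (0, 0) (59, 0) (59, 17.0219)]  |A|=1417.3105
3. ⊥bis P4·P1 via (26.645,20.4): [(25.4169, 24.9911) (0, 31.0226) (0, 0) (32.1019, 0)]  |A|=795.38
4. ⊥bis P4·P2 via (9.75,11.8): [(20.425, 26.1757) (0, 31.0226) (0, 0) (0.9876, 0)]  |A|=329.7443
5. ⊥bis P4·P3 via (18.25,27.78): [(20.2101, 25.8863) (19.7431, 26.3375) (0, 31.0226) (0, 0) (0.9876, 0)]  |A|=329.6282
6. canonical 5-gon: [(20.2101, 25.8863) (19.7431, 26.3375) (0, 31.0226) (0, 0) (0.9876, 0)]
7. shoelace: 329.6282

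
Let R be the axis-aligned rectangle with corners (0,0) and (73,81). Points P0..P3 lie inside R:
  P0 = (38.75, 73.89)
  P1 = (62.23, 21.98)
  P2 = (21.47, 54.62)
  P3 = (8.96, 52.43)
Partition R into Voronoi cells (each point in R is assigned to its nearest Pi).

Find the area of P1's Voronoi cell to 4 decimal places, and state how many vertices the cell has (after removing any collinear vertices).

Area of P1's cell: 2136.0074 (5 vertices)

1. box [0,73]×[0,81]: [(0, 0) (73, 0) (73, 81) (0, 81)]
2. ⊥bis P1·P0 via (50.49,47.935): [(0, 25.0973) (0, 0) (73, 0) (73, 58.1168)]  |A|=3037.3128
3. ⊥bis P1·P2 via (41.85,38.3): [(49.0406, 47.2794) (11.1799, 0) (73, 0) (73, 58.1168)]  |A|=2157.6299
4. ⊥bis P1·P3 via (35.595,37.205): [(49.0406, 47.2794) (22.1803, 13.737) (14.328, 0) (73, 0) (73, 58.1168)]  |A|=2136.0074
5. canonical 5-gon: [(49.0406, 47.2794) (22.1803, 13.737) (14.328, 0) (73, 0) (73, 58.1168)]
6. shoelace: 2136.0074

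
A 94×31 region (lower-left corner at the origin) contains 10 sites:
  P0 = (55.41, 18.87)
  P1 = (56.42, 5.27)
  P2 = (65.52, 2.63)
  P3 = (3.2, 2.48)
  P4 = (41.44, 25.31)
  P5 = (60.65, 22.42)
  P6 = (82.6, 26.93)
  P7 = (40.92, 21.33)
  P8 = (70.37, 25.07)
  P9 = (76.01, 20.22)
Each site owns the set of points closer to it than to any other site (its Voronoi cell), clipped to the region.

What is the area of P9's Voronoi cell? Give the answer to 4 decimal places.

1. box [0,94]×[0,31]: [(0, 0) (94, 0) (94, 31) (0, 31)]
2. ⊥bis P9·P0 via (65.71,19.545): [(66.9909, 0) (94, 0) (94, 31) (64.9593, 31)]  |A|=868.7724
3. ⊥bis P9·P1 via (66.215,12.745): [(66.1501, 12.8301) (75.9413, 0) (94, 0) (94, 31) (64.9593, 31)]  |A|=811.355
4. ⊥bis P9·P2 via (70.765,11.425): [(66.0582, 14.232) (89.9228, 0) (94, 0) (94, 31) (64.9593, 31)]  |A|=705.5888
5. ⊥bis P9·P3 via (39.605,11.35): [(66.0582, 14.232) (89.9228, 0) (94, 0) (94, 31) (64.9593, 31)]  |A|=705.5888
6. ⊥bis P9·P4 via (58.725,22.765): [(66.0582, 14.232) (89.9228, 0) (94, 0) (94, 31) (64.9593, 31)]  |A|=705.5888
7. ⊥bis P9·P5 via (68.33,21.32): [(67.2159, 13.5415) (89.9228, 0) (94, 0) (94, 31) (69.7165, 31)]  |A|=654.7356
8. ⊥bis P9·P6 via (79.305,23.575): [(67.2159, 13.5415) (89.9228, 0) (94, 0) (94, 9.1428) (71.7448, 31) (69.7165, 31)]  |A|=411.5174
9. ⊥bis P9·P7 via (58.465,20.775): [(67.2159, 13.5415) (89.9228, 0) (94, 0) (94, 9.1428) (71.7448, 31) (69.7165, 31)]  |A|=411.5174
10. ⊥bis P9·P8 via (73.19,22.645): [(67.5865, 16.1287) (67.2159, 13.5415) (89.9228, 0) (94, 0) (94, 9.1428) (76.4234, 26.4051)]  |A|=352.0934
11. canonical 6-gon: [(67.5865, 16.1287) (67.2159, 13.5415) (89.9228, 0) (94, 0) (94, 9.1428) (76.4234, 26.4051)]
12. shoelace: 352.0934

Area of P9's cell: 352.0934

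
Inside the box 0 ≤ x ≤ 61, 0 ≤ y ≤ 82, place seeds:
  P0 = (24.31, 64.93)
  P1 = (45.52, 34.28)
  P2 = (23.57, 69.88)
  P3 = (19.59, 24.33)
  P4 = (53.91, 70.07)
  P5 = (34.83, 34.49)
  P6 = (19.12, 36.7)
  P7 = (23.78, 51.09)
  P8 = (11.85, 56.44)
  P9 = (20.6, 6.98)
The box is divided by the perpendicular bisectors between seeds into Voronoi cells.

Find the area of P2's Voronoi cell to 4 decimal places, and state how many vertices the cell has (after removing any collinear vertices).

1. box [0,61]×[0,82]: [(0, 0) (61, 0) (61, 82) (0, 82)]
2. ⊥bis P2·P0 via (23.94,67.405): [(0, 63.8261) (61, 72.9453) (61, 82) (0, 82)]  |A|=830.4731
3. ⊥bis P2·P1 via (34.545,52.08): [(0, 63.8261) (61, 72.9453) (61, 82) (0, 82)]  |A|=830.4731
4. ⊥bis P2·P3 via (21.58,47.105): [(0, 63.8261) (61, 72.9453) (61, 82) (0, 82)]  |A|=830.4731
5. ⊥bis P2·P4 via (38.74,69.975): [(0, 63.8261) (38.7422, 69.6179) (38.6647, 82) (0, 82)]  |A|=591.4248
6. ⊥bis P2·P5 via (29.2,52.185): [(0, 63.8261) (38.7422, 69.6179) (38.6647, 82) (0, 82)]  |A|=591.4248
7. ⊥bis P2·P6 via (21.345,53.29): [(0, 63.8261) (38.7422, 69.6179) (38.6647, 82) (0, 82)]  |A|=591.4248
8. ⊥bis P2·P7 via (23.675,60.485): [(0, 63.8261) (38.7422, 69.6179) (38.6647, 82) (0, 82)]  |A|=591.4248
9. ⊥bis P2·P8 via (17.71,63.16): [(0, 78.6035) (14.4662, 65.9887) (38.7422, 69.6179) (38.6647, 82) (0, 82)]  |A|=484.5383
10. ⊥bis P2·P9 via (22.085,38.43): [(0, 78.6035) (14.4662, 65.9887) (38.7422, 69.6179) (38.6647, 82) (0, 82)]  |A|=484.5383
11. canonical 5-gon: [(0, 78.6035) (14.4662, 65.9887) (38.7422, 69.6179) (38.6647, 82) (0, 82)]
12. shoelace: 484.5383

Area of P2's cell: 484.5383 (5 vertices)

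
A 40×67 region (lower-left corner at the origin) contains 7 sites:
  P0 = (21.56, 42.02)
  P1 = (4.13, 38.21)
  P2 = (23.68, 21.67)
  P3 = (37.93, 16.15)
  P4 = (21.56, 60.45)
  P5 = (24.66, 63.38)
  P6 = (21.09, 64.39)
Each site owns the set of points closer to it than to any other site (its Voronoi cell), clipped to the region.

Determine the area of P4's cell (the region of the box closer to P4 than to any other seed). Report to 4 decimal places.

Area of P4's cell: 242.7361

1. box [0,40]×[0,67]: [(0, 0) (40, 0) (40, 67) (0, 67)]
2. ⊥bis P4·P0 via (21.56,51.235): [(0, 51.235) (40, 51.235) (40, 67) (0, 67)]  |A|=630.6
3. ⊥bis P4·P1 via (12.845,49.33): [(0, 59.3969) (10.4143, 51.235) (40, 51.235) (40, 67) (0, 67)]  |A|=588.0997
4. ⊥bis P4·P2 via (22.62,41.06): [(0, 59.3969) (10.4143, 51.235) (40, 51.235) (40, 67) (0, 67)]  |A|=588.0997
5. ⊥bis P4·P3 via (29.745,38.3): [(0, 59.3969) (10.4143, 51.235) (40, 51.235) (40, 67) (0, 67)]  |A|=588.0997
6. ⊥bis P4·P5 via (23.11,61.915): [(0, 59.3969) (10.4143, 51.235) (33.2043, 51.235) (18.3039, 67) (0, 67)]  |A|=363.5129
7. ⊥bis P4·P6 via (21.325,62.42): [(0, 59.8762) (0, 59.3969) (10.4143, 51.235) (33.2043, 51.235) (22.5002, 62.5602)]  |A|=242.7361
8. canonical 5-gon: [(0, 59.8762) (0, 59.3969) (10.4143, 51.235) (33.2043, 51.235) (22.5002, 62.5602)]
9. shoelace: 242.7361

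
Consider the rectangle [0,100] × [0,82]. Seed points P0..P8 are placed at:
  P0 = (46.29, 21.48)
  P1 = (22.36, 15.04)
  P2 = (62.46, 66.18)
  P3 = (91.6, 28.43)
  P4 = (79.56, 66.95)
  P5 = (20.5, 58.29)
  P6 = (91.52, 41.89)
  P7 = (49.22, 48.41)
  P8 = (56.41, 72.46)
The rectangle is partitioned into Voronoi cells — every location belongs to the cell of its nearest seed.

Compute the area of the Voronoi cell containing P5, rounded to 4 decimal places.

1. box [0,100]×[0,82]: [(0, 0) (100, 0) (100, 82) (0, 82)]
2. ⊥bis P5·P0 via (33.395,39.885): [(0, 16.4876) (93.5056, 82) (0, 82)]  |A|=3062.8875
3. ⊥bis P5·P1 via (21.43,36.665): [(0, 35.7434) (29.281, 37.0026) (93.5056, 82) (0, 82)]  |A|=2780.9736
4. ⊥bis P5·P2 via (41.48,62.235): [(0, 35.7434) (29.281, 37.0026) (44.2522, 47.4919) (37.7635, 82) (0, 82)]  |A|=1819.1942
5. ⊥bis P5·P3 via (56.05,43.36): [(0, 35.7434) (29.281, 37.0026) (44.2522, 47.4919) (37.7635, 82) (0, 82)]  |A|=1819.1942
6. ⊥bis P5·P4 via (50.03,62.62): [(0, 35.7434) (29.281, 37.0026) (44.2522, 47.4919) (37.7635, 82) (0, 82)]  |A|=1819.1942
7. ⊥bis P5·P6 via (56.01,50.09): [(0, 35.7434) (29.281, 37.0026) (44.2522, 47.4919) (37.7635, 82) (0, 82)]  |A|=1819.1942
8. ⊥bis P5·P7 via (34.86,53.35): [(0, 35.7434) (29.2357, 37.0007) (40.2206, 68.9326) (37.7635, 82) (0, 82)]  |A|=1636.8389
9. ⊥bis P5·P8 via (38.455,65.375): [(0, 35.7434) (29.2357, 37.0007) (38.7444, 64.6415) (31.8948, 82) (0, 82)]  |A|=1570.9867
10. canonical 5-gon: [(0, 35.7434) (29.2357, 37.0007) (38.7444, 64.6415) (31.8948, 82) (0, 82)]
11. shoelace: 1570.9867

Area of P5's cell: 1570.9867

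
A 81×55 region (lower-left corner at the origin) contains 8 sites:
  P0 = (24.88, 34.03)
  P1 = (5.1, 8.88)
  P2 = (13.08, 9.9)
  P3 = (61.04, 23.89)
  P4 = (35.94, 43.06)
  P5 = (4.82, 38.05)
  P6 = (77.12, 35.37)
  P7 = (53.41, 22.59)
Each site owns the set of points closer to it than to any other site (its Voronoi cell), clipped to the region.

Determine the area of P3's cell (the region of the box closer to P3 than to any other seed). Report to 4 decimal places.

1. box [0,81]×[0,55]: [(0, 0) (81, 0) (81, 55) (0, 55)]
2. ⊥bis P3·P0 via (42.96,28.96): [(34.839, 0) (81, 0) (81, 55) (50.2621, 55)]  |A|=2114.7178
3. ⊥bis P3·P1 via (33.07,16.385): [(36.1817, 4.7881) (37.4665, 0) (81, 0) (81, 55) (50.2621, 55)]  |A|=2108.4275
4. ⊥bis P3·P2 via (37.06,16.895): [(38.3432, 12.4961) (41.9883, 0) (81, 0) (81, 55) (50.2621, 55)]  |A|=2070.0489
5. ⊥bis P3·P4 via (48.49,33.475): [(41.7522, 24.653) (38.3432, 12.4961) (41.9883, 0) (81, 0) (81, 55) (64.9296, 55)]  |A|=1847.4919
6. ⊥bis P3·P5 via (32.93,30.97): [(41.7522, 24.653) (38.3432, 12.4961) (41.9883, 0) (81, 0) (81, 55) (64.9296, 55)]  |A|=1847.4919
7. ⊥bis P3·P6 via (69.08,29.63): [(57.7133, 45.5514) (41.7522, 24.653) (38.3432, 12.4961) (41.9883, 0) (81, 0) (81, 12.9337)]  |A|=1281.7767
8. ⊥bis P3·P7 via (57.225,23.24): [(57.7133, 45.5514) (54.206, 40.9592) (61.1846, 0) (81, 0) (81, 12.9337)]  |A|=689.7509
9. canonical 5-gon: [(57.7133, 45.5514) (54.206, 40.9592) (61.1846, 0) (81, 0) (81, 12.9337)]
10. shoelace: 689.7509

Area of P3's cell: 689.7509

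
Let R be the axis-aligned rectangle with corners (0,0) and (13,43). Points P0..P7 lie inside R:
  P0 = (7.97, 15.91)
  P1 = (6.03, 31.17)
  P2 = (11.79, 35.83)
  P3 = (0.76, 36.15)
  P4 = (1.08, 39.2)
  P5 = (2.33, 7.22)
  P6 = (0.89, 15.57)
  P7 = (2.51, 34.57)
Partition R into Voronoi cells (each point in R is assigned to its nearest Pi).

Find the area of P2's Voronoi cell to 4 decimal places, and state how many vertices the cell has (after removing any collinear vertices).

Area of P2's cell: 63.3547 (5 vertices)

1. box [0,13]×[0,43]: [(0, 0) (13, 0) (13, 43) (0, 43)]
2. ⊥bis P2·P0 via (9.88,25.87): [(0, 27.7647) (13, 25.2717) (13, 43) (0, 43)]  |A|=214.2638
3. ⊥bis P2·P1 via (8.91,33.5): [(13, 28.4445) (13, 43) (1.2242, 43)]  |A|=85.7008
4. ⊥bis P2·P3 via (6.275,35.99): [(6.2965, 36.7304) (13, 28.4445) (13, 43) (6.4784, 43)]  |A|=69.2302
5. ⊥bis P2·P4 via (6.435,37.515): [(6.3075, 37.1098) (6.2965, 36.7304) (13, 28.4445) (13, 43) (8.1609, 43)]  |A|=64.275
6. ⊥bis P2·P5 via (7.06,21.525): [(6.3075, 37.1098) (6.2965, 36.7304) (13, 28.4445) (13, 43) (8.1609, 43)]  |A|=64.275
7. ⊥bis P2·P6 via (6.34,25.7): [(6.3075, 37.1098) (6.2965, 36.7304) (13, 28.4445) (13, 43) (8.1609, 43)]  |A|=64.275
8. ⊥bis P2·P7 via (7.15,35.2): [(6.7149, 38.4045) (7.0724, 35.7713) (13, 28.4445) (13, 43) (8.1609, 43)]  |A|=63.3547
9. canonical 5-gon: [(6.7149, 38.4045) (7.0724, 35.7713) (13, 28.4445) (13, 43) (8.1609, 43)]
10. shoelace: 63.3547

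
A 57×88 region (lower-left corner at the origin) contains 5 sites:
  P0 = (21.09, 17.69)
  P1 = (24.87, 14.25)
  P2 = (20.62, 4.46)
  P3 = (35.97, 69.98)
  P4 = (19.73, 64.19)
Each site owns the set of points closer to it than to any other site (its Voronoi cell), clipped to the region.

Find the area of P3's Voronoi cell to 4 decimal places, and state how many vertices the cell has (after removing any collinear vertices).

1. box [0,57]×[0,88]: [(0, 0) (57, 0) (57, 88) (0, 88)]
2. ⊥bis P3·P0 via (28.53,43.835): [(0, 51.9537) (57, 35.7334) (57, 88) (0, 88)]  |A|=2516.9184
3. ⊥bis P3·P1 via (30.42,42.115): [(0, 51.9537) (44.264, 39.3576) (57, 36.8209) (57, 88) (0, 88)]  |A|=2509.9928
4. ⊥bis P3·P2 via (28.295,37.22): [(0, 51.9537) (44.264, 39.3576) (57, 36.8209) (57, 88) (0, 88)]  |A|=2509.9928
5. ⊥bis P3·P4 via (27.85,67.085): [(36.9984, 41.4252) (44.264, 39.3576) (57, 36.8209) (57, 88) (20.3932, 88)]  |A|=1368.2587
6. canonical 5-gon: [(36.9984, 41.4252) (44.264, 39.3576) (57, 36.8209) (57, 88) (20.3932, 88)]
7. shoelace: 1368.2587

Area of P3's cell: 1368.2587 (5 vertices)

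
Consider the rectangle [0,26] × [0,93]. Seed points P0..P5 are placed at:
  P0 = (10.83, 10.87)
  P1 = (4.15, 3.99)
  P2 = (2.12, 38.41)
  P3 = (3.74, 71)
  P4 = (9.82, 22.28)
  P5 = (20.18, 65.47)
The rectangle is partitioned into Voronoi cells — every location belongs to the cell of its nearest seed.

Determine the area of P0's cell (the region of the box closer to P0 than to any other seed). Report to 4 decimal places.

Area of P0's cell: 325.7923

1. box [0,26]×[0,93]: [(0, 0) (26, 0) (26, 93) (0, 93)]
2. ⊥bis P0·P1 via (7.49,7.43): [(0, 14.7023) (15.1425, 0) (26, 0) (26, 93) (0, 93)]  |A|=2306.6858
3. ⊥bis P0·P2 via (6.475,24.64): [(0, 22.5922) (0, 14.7023) (15.1425, 0) (26, 0) (26, 30.8151)]  |A|=582.9805
4. ⊥bis P0·P3 via (7.285,40.935): [(0, 22.5922) (0, 14.7023) (15.1425, 0) (26, 0) (26, 30.8151)]  |A|=582.9805
5. ⊥bis P0·P4 via (10.325,16.575): [(0, 15.661) (0, 14.7023) (15.1425, 0) (26, 0) (26, 17.9625)]  |A|=325.7923
6. ⊥bis P0·P5 via (15.505,38.17): [(0, 15.661) (0, 14.7023) (15.1425, 0) (26, 0) (26, 17.9625)]  |A|=325.7923
7. canonical 5-gon: [(0, 15.661) (0, 14.7023) (15.1425, 0) (26, 0) (26, 17.9625)]
8. shoelace: 325.7923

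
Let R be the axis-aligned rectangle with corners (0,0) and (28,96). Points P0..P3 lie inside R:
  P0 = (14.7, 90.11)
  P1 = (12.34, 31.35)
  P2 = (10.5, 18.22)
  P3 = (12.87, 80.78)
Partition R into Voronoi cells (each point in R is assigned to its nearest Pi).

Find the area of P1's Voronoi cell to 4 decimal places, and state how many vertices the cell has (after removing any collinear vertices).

1. box [0,28]×[0,96]: [(0, 0) (28, 0) (28, 96) (0, 96)]
2. ⊥bis P1·P0 via (13.52,60.73): [(0, 61.273) (0, 0) (28, 0) (28, 60.1484)]  |A|=1699.9002
3. ⊥bis P1·P2 via (11.42,24.785): [(0, 61.273) (0, 26.3854) (28, 22.4615) (28, 60.1484)]  |A|=1016.0437
4. ⊥bis P1·P3 via (12.605,56.065): [(0, 56.2002) (0, 26.3854) (28, 22.4615) (28, 55.8999)]  |A|=885.5447
5. canonical 4-gon: [(0, 56.2002) (0, 26.3854) (28, 22.4615) (28, 55.8999)]
6. shoelace: 885.5447

Area of P1's cell: 885.5447 (4 vertices)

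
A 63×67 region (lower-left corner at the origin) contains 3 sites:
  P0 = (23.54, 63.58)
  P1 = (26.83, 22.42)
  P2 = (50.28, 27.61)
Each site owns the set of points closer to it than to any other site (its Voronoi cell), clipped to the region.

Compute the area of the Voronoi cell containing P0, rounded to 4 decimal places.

Area of P0's cell: 1209.0699

1. box [0,63]×[0,67]: [(0, 0) (63, 0) (63, 67) (0, 67)]
2. ⊥bis P0·P1 via (25.185,43): [(0, 40.9869) (63, 46.0226) (63, 67) (0, 67)]  |A|=1480.1995
3. ⊥bis P0·P2 via (36.91,45.595): [(0, 40.9869) (34.4113, 43.7375) (63, 64.9902) (63, 67) (0, 67)]  |A|=1209.0699
4. canonical 5-gon: [(0, 40.9869) (34.4113, 43.7375) (63, 64.9902) (63, 67) (0, 67)]
5. shoelace: 1209.0699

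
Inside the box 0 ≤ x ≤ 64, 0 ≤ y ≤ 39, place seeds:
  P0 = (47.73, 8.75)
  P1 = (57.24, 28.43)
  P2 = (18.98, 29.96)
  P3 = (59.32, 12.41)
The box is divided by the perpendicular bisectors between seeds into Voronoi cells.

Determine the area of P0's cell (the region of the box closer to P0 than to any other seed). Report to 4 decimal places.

1. box [0,64]×[0,39]: [(0, 0) (64, 0) (64, 39) (0, 39)]
2. ⊥bis P0·P1 via (52.485,18.59): [(0, 0) (64, 0) (64, 13.0256) (10.2485, 39) (0, 39)]  |A|=1797.9186
3. ⊥bis P0·P2 via (33.355,19.355): [(19.0761, 0) (64, 0) (64, 13.0256) (37.9665, 25.6058)]  |A|=744.708
4. ⊥bis P0·P3 via (53.525,10.58): [(19.0761, 0) (56.8661, 0) (50.7273, 19.4394) (37.9665, 25.6058)]  |A|=588.926
5. canonical 4-gon: [(19.0761, 0) (56.8661, 0) (50.7273, 19.4394) (37.9665, 25.6058)]
6. shoelace: 588.926

Area of P0's cell: 588.9260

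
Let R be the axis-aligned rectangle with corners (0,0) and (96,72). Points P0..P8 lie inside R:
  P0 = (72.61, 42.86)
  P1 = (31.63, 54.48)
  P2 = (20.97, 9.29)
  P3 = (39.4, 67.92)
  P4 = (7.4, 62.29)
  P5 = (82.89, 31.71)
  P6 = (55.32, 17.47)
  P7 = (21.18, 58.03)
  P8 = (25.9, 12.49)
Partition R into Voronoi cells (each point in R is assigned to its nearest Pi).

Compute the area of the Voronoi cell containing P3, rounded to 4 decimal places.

1. box [0,96]×[0,72]: [(0, 0) (96, 0) (96, 72) (0, 72)]
2. ⊥bis P3·P0 via (56.005,55.39): [(0, 0) (14.2081, 0) (68.5388, 72) (0, 72)]  |A|=2978.8892
3. ⊥bis P3·P1 via (35.515,61.2): [(52.8339, 51.1875) (68.5388, 72) (16.8339, 72)]  |A|=538.0527
4. ⊥bis P3·P2 via (30.185,38.605): [(52.8339, 51.1875) (68.5388, 72) (16.8339, 72)]  |A|=538.0527
5. ⊥bis P3·P4 via (23.4,65.105): [(22.793, 68.5549) (52.8339, 51.1875) (68.5388, 72) (22.1869, 72)]  |A|=528.8318
6. ⊥bis P3·P5 via (61.145,49.815): [(22.793, 68.5549) (52.8339, 51.1875) (68.5388, 72) (22.1869, 72)]  |A|=528.8318
7. ⊥bis P3·P6 via (47.36,42.695): [(22.793, 68.5549) (52.8339, 51.1875) (68.5388, 72) (22.1869, 72)]  |A|=528.8318
8. ⊥bis P3·P7 via (30.29,62.975): [(29.3046, 64.7904) (52.8339, 51.1875) (68.5388, 72) (25.3911, 72)]  |A|=507.2056
9. ⊥bis P3·P8 via (32.65,40.205): [(29.3046, 64.7904) (52.8339, 51.1875) (68.5388, 72) (25.3911, 72)]  |A|=507.2056
10. canonical 4-gon: [(29.3046, 64.7904) (52.8339, 51.1875) (68.5388, 72) (25.3911, 72)]
11. shoelace: 507.2056

Area of P3's cell: 507.2056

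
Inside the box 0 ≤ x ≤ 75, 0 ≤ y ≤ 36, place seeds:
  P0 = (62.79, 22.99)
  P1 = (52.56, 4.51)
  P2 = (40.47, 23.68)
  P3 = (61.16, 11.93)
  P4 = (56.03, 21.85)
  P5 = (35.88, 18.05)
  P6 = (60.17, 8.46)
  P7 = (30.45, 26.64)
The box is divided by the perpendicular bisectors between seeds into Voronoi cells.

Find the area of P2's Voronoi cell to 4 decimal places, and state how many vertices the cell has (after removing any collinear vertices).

1. box [0,75]×[0,36]: [(0, 0) (75, 0) (75, 36) (0, 36)]
2. ⊥bis P2·P0 via (51.63,23.335): [(0, 0) (50.9086, 0) (52.0215, 36) (0, 36)]  |A|=1852.7427
3. ⊥bis P2·P1 via (46.515,14.095): [(0, 0) (24.1659, 0) (51.4404, 17.2013) (52.0215, 36) (0, 36)]  |A|=1622.7374
4. ⊥bis P2·P3 via (50.815,17.805): [(0, 0) (24.1659, 0) (49.9319, 16.2499) (51.4961, 19.0044) (52.0215, 36) (0, 36)]  |A|=1621.404
5. ⊥bis P2·P4 via (48.25,22.765): [(0, 0) (24.1659, 0) (47.2876, 14.5823) (49.8066, 36) (0, 36)]  |A|=1560.7455
6. ⊥bis P2·P5 via (38.175,20.865): [(46.4947, 14.0822) (47.2876, 14.5823) (49.8066, 36) (19.6107, 36)]  |A|=338.7754
7. ⊥bis P2·P6 via (50.32,16.07): [(46.4947, 14.0822) (47.2876, 14.5823) (49.8066, 36) (19.6107, 36)]  |A|=338.7754
8. ⊥bis P2·P7 via (35.46,25.16): [(34.9644, 23.4825) (46.4947, 14.0822) (47.2876, 14.5823) (49.8066, 36) (38.6622, 36)]  |A|=219.5366
9. canonical 5-gon: [(34.9644, 23.4825) (46.4947, 14.0822) (47.2876, 14.5823) (49.8066, 36) (38.6622, 36)]
10. shoelace: 219.5366

Area of P2's cell: 219.5366 (5 vertices)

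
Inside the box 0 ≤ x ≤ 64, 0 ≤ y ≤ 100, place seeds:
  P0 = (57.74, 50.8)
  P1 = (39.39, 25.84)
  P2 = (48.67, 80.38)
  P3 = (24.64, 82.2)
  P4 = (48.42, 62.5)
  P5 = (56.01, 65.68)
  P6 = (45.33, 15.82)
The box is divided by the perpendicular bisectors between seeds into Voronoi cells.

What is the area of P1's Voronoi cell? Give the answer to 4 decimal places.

1. box [0,64]×[0,100]: [(0, 0) (64, 0) (64, 100) (0, 100)]
2. ⊥bis P1·P0 via (48.565,38.32): [(0, 74.0238) (0, 0) (64, 0) (64, 26.9726)]  |A|=3231.8845
3. ⊥bis P1·P2 via (44.03,53.11): [(23.7549, 56.5598) (0, 60.6017) (0, 0) (64, 0) (64, 26.9726)]  |A|=3072.4642
4. ⊥bis P1·P3 via (32.015,54.02): [(28.4711, 53.0925) (0, 45.6413) (0, 0) (64, 0) (64, 26.9726)]  |A|=2827.8436
5. ⊥bis P1·P4 via (43.905,44.17): [(38.9464, 45.3914) (18.3912, 50.4545) (0, 45.6413) (0, 0) (64, 0) (64, 26.9726)]  |A|=2775.213
6. ⊥bis P1·P5 via (47.7,45.76): [(38.9464, 45.3914) (18.3912, 50.4545) (0, 45.6413) (0, 0) (64, 0) (64, 26.9726)]  |A|=2775.213
7. ⊥bis P1·P6 via (42.36,20.83): [(58.9654, 30.6739) (38.9464, 45.3914) (18.3912, 50.4545) (0, 45.6413) (0, 0) (7.2225, 0)]  |A|=1836.5213
8. canonical 6-gon: [(58.9654, 30.6739) (38.9464, 45.3914) (18.3912, 50.4545) (0, 45.6413) (0, 0) (7.2225, 0)]
9. shoelace: 1836.5213

Area of P1's cell: 1836.5213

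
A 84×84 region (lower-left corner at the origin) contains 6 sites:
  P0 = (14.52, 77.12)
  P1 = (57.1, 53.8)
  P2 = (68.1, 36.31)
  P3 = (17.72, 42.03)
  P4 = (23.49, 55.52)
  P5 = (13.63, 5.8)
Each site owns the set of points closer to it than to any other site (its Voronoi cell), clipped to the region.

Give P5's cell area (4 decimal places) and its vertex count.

Area of P5's cell: 1079.4942 (4 vertices)

1. box [0,84]×[0,84]: [(0, 0) (84, 0) (84, 84) (0, 84)]
2. ⊥bis P5·P0 via (14.075,41.46): [(0, 41.6356) (0, 0) (84, 0) (84, 40.5874)]  |A|=3453.3681
3. ⊥bis P5·P1 via (35.365,29.8): [(22.6075, 41.3535) (0, 41.6356) (0, 0) (68.2705, 0)]  |A|=1882.2505
4. ⊥bis P5·P2 via (40.865,21.055): [(36.5862, 28.6941) (22.6075, 41.3535) (0, 41.6356) (0, 0) (52.6584, 0)]  |A|=1658.264
5. ⊥bis P5·P3 via (15.675,23.915): [(40.8553, 21.0724) (0, 25.6845) (0, 0) (52.6584, 0)]  |A|=1079.4942
6. ⊥bis P5·P4 via (18.56,30.66): [(40.8553, 21.0724) (0, 25.6845) (0, 0) (52.6584, 0)]  |A|=1079.4942
7. canonical 4-gon: [(40.8553, 21.0724) (0, 25.6845) (0, 0) (52.6584, 0)]
8. shoelace: 1079.4942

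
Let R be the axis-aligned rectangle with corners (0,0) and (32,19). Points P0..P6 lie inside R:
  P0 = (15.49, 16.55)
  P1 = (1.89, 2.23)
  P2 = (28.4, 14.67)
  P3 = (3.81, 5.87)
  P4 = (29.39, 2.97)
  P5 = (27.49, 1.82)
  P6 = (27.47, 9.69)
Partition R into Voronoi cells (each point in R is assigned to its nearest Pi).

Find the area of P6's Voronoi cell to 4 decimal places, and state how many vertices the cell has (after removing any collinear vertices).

Area of P6's cell: 81.1302 (5 vertices)

1. box [0,32]×[0,19]: [(0, 0) (32, 0) (32, 19) (0, 19)]
2. ⊥bis P6·P0 via (21.48,13.12): [(13.9672, 0) (32, 0) (32, 19) (24.847, 19)]  |A|=239.2649
3. ⊥bis P6·P1 via (14.68,5.96): [(15.5911, 2.8359) (16.4181, 0) (32, 0) (32, 19) (24.847, 19)]  |A|=235.7896
4. ⊥bis P6·P2 via (27.935,12.18): [(21.6173, 13.3598) (15.5911, 2.8359) (16.4181, 0) (32, 0) (32, 11.4209)]  |A|=176.2717
5. ⊥bis P6·P3 via (15.64,7.78): [(21.6173, 13.3598) (16.2519, 3.9899) (16.8961, 0) (32, 0) (32, 11.4209)]  |A|=173.9039
6. ⊥bis P6·P4 via (28.43,6.33): [(21.6173, 13.3598) (16.2519, 3.9899) (16.4278, 2.9008) (32, 7.35) (32, 11.4209)]  |A|=94.7693
7. ⊥bis P6·P5 via (27.48,5.755): [(21.6173, 13.3598) (17.2478, 5.729) (26.408, 5.7523) (32, 7.35) (32, 11.4209)]  |A|=81.1302
8. canonical 5-gon: [(21.6173, 13.3598) (17.2478, 5.729) (26.408, 5.7523) (32, 7.35) (32, 11.4209)]
9. shoelace: 81.1302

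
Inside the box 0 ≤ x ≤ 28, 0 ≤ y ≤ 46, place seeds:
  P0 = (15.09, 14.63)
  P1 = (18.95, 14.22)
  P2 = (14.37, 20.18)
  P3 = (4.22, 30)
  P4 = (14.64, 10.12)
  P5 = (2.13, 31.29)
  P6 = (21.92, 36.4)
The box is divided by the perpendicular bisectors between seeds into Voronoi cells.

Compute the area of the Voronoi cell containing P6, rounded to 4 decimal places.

1. box [0,28]×[0,46]: [(0, 0) (28, 0) (28, 46) (0, 46)]
2. ⊥bis P6·P0 via (18.505,25.515): [(0, 31.3207) (28, 22.5361) (28, 46) (0, 46)]  |A|=534.0055
3. ⊥bis P6·P1 via (20.435,25.31): [(0, 31.3207) (18.2079, 25.6082) (28, 24.297) (28, 46) (0, 46)]  |A|=525.3839
4. ⊥bis P6·P2 via (18.145,28.29): [(0, 36.736) (26.2077, 24.537) (28, 24.297) (28, 46) (0, 46)]  |A|=441.3245
5. ⊥bis P6·P3 via (13.07,33.2): [(14.1776, 30.1367) (26.2077, 24.537) (28, 24.297) (28, 46) (8.4418, 46)]  |A|=308.697
6. ⊥bis P6·P4 via (18.28,23.26): [(14.1776, 30.1367) (26.2077, 24.537) (28, 24.297) (28, 46) (8.4418, 46)]  |A|=308.697
7. ⊥bis P6·P5 via (12.025,33.845): [(9.9972, 41.6981) (14.1776, 30.1367) (26.2077, 24.537) (28, 24.297) (28, 46) (8.8864, 46)]  |A|=307.7405
8. canonical 6-gon: [(9.9972, 41.6981) (14.1776, 30.1367) (26.2077, 24.537) (28, 24.297) (28, 46) (8.8864, 46)]
9. shoelace: 307.7405

Area of P6's cell: 307.7405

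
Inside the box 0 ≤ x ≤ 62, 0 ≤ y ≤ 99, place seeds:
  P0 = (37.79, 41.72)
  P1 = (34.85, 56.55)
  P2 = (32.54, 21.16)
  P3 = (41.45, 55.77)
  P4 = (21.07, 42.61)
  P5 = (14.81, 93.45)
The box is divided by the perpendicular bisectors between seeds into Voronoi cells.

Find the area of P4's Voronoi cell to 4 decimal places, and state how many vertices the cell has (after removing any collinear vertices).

Area of P4's cell: 1036.6592 (5 vertices)

1. box [0,62]×[0,99]: [(0, 0) (62, 0) (62, 99) (0, 99)]
2. ⊥bis P4·P0 via (29.43,42.165): [(0, 0) (27.1856, 0) (32.4553, 99) (0, 99)]  |A|=2952.2235
3. ⊥bis P4·P1 via (27.96,49.58): [(0, 77.2191) (0, 0) (27.1856, 0) (29.7315, 47.8288)]  |A|=1798.0463
4. ⊥bis P4·P2 via (26.805,31.885): [(0, 77.2191) (0, 17.5515) (28.9437, 33.0286) (29.7315, 47.8288)]  |A|=1095.0927
5. ⊥bis P4·P3 via (31.26,49.19): [(0, 77.2191) (0, 17.5515) (28.9437, 33.0286) (29.7315, 47.8288)]  |A|=1095.0927
6. ⊥bis P4·P5 via (17.94,68.03): [(10.2532, 67.0835) (0, 65.821) (0, 17.5515) (28.9437, 33.0286) (29.7315, 47.8288)]  |A|=1036.6592
7. canonical 5-gon: [(10.2532, 67.0835) (0, 65.821) (0, 17.5515) (28.9437, 33.0286) (29.7315, 47.8288)]
8. shoelace: 1036.6592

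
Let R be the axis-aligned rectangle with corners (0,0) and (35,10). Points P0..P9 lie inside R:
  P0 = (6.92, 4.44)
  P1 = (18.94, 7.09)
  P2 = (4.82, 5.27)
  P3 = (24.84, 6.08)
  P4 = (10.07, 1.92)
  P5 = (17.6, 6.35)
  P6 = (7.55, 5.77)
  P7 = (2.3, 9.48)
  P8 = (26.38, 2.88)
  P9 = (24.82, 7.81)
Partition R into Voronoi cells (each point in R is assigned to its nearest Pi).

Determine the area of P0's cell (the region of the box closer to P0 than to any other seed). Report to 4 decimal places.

1. box [0,35]×[0,10]: [(0, 0) (35, 0) (35, 10) (0, 10)]
2. ⊥bis P0·P1 via (12.93,5.765): [(0, 0) (14.201, 0) (11.9963, 10) (0, 10)]  |A|=130.9866
3. ⊥bis P0·P2 via (5.87,4.855): [(3.9511, 0) (14.201, 0) (11.9963, 10) (7.9035, 10)]  |A|=71.7135
4. ⊥bis P0·P3 via (15.88,5.26): [(3.9511, 0) (14.201, 0) (11.9963, 10) (7.9035, 10)]  |A|=71.7135
5. ⊥bis P0·P4 via (8.495,3.18): [(3.9511, 0) (5.951, 0) (12.4186, 8.0845) (11.9963, 10) (7.9035, 10)]  |A|=38.3648
6. ⊥bis P0·P5 via (12.26,5.395): [(3.9511, 0) (5.951, 0) (11.8959, 7.4311) (11.4364, 10) (7.9035, 10)]  |A|=37.0071
7. ⊥bis P0·P6 via (7.235,5.105): [(6.1685, 5.6102) (3.9511, 0) (5.951, 0) (9.2655, 4.1432)]  |A|=14.4569
8. ⊥bis P0·P7 via (4.61,6.96): [(6.1685, 5.6102) (3.9511, 0) (5.951, 0) (9.2655, 4.1432)]  |A|=14.4569
9. ⊥bis P0·P8 via (16.65,3.66): [(6.1685, 5.6102) (3.9511, 0) (5.951, 0) (9.2655, 4.1432)]  |A|=14.4569
10. ⊥bis P0·P9 via (15.87,6.125): [(6.1685, 5.6102) (3.9511, 0) (5.951, 0) (9.2655, 4.1432)]  |A|=14.4569
11. canonical 4-gon: [(6.1685, 5.6102) (3.9511, 0) (5.951, 0) (9.2655, 4.1432)]
12. shoelace: 14.4569

Area of P0's cell: 14.4569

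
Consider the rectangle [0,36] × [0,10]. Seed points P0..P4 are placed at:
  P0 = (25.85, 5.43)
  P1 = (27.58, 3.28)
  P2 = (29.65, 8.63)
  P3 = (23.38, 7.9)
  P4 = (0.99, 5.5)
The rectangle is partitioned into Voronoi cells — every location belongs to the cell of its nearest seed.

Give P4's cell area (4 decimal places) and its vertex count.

Area of P4's cell: 123.6722 (4 vertices)

1. box [0,36]×[0,10]: [(0, 0) (36, 0) (36, 10) (0, 10)]
2. ⊥bis P4·P0 via (13.42,5.465): [(0, 0) (13.4046, 0) (13.4328, 10) (0, 10)]  |A|=134.1869
3. ⊥bis P4·P1 via (14.285,4.39): [(0, 0) (13.4046, 0) (13.4328, 10) (0, 10)]  |A|=134.1869
4. ⊥bis P4·P2 via (15.32,7.065): [(0, 0) (13.4046, 0) (13.4328, 10) (0, 10)]  |A|=134.1869
5. ⊥bis P4·P3 via (12.185,6.7): [(0, 0) (12.9032, 0) (11.8313, 10) (0, 10)]  |A|=123.6722
6. canonical 4-gon: [(0, 0) (12.9032, 0) (11.8313, 10) (0, 10)]
7. shoelace: 123.6722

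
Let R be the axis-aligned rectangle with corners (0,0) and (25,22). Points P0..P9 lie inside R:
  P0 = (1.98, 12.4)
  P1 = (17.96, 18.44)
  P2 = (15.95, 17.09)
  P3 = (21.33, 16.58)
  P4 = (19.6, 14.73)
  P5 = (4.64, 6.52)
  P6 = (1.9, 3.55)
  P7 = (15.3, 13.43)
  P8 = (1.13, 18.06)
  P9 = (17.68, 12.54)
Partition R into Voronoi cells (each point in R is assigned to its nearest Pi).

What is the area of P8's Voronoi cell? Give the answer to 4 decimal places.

1. box [0,25]×[0,22]: [(0, 0) (25, 0) (25, 22) (0, 22)]
2. ⊥bis P8·P0 via (1.555,15.23): [(0, 14.9965) (25, 18.7509) (25, 22) (0, 22)]  |A|=128.1579
3. ⊥bis P8·P1 via (9.545,18.25): [(0, 14.9965) (9.586, 16.4361) (9.4603, 22) (0, 22)]  |A|=59.8861
4. ⊥bis P8·P2 via (8.54,17.575): [(0, 14.9965) (8.4543, 16.2661) (8.8296, 22) (0, 22)]  |A|=54.9191
5. ⊥bis P8·P3 via (11.23,17.32): [(0, 14.9965) (8.4543, 16.2661) (8.8296, 22) (0, 22)]  |A|=54.9191
6. ⊥bis P8·P4 via (10.365,16.395): [(0, 14.9965) (8.4543, 16.2661) (8.8296, 22) (0, 22)]  |A|=54.9191
7. ⊥bis P8·P5 via (2.885,12.29): [(0, 14.9965) (8.4543, 16.2661) (8.8296, 22) (0, 22)]  |A|=54.9191
8. ⊥bis P8·P6 via (1.515,10.805): [(0, 14.9965) (8.4543, 16.2661) (8.8296, 22) (0, 22)]  |A|=54.9191
9. ⊥bis P8·P7 via (8.215,15.745): [(0, 14.9965) (8.3817, 16.2552) (8.4716, 16.5304) (8.8296, 22) (0, 22)]  |A|=54.9096
10. ⊥bis P8·P9 via (9.405,15.3): [(0, 14.9965) (8.3817, 16.2552) (8.4716, 16.5304) (8.8296, 22) (0, 22)]  |A|=54.9096
11. canonical 5-gon: [(0, 14.9965) (8.3817, 16.2552) (8.4716, 16.5304) (8.8296, 22) (0, 22)]
12. shoelace: 54.9096

Area of P8's cell: 54.9096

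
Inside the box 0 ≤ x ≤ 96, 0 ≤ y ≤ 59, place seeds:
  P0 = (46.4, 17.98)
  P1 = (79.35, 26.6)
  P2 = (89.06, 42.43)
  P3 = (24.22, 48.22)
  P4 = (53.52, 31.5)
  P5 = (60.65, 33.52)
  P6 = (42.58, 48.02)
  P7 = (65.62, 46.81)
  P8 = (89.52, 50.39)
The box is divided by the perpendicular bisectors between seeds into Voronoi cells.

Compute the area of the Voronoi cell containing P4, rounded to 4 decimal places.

Area of P4's cell: 258.9564

1. box [0,96]×[0,59]: [(0, 0) (96, 0) (96, 59) (0, 59)]
2. ⊥bis P4·P0 via (49.96,24.74): [(0, 51.0503) (96, 0.4941) (96, 59) (0, 59)]  |A|=3189.8698
3. ⊥bis P4·P1 via (66.435,29.05): [(0, 51.0503) (64.1953, 17.2433) (72.1166, 59) (0, 59)]  |A|=1760.8406
4. ⊥bis P4·P2 via (71.29,36.965): [(0, 51.0503) (64.1953, 17.2433) (69.2159, 43.7092) (64.5133, 59) (0, 59)]  |A|=1702.7109
5. ⊥bis P4·P3 via (38.87,39.86): [(34.7982, 32.7246) (64.1953, 17.2433) (69.2159, 43.7092) (64.5133, 59) (49.7922, 59)]  |A|=910.2384
6. ⊥bis P4·P5 via (57.085,32.51): [(49.6505, 58.7516) (34.7982, 32.7246) (60.9218, 18.9672)]  |A|=442.1242
7. ⊥bis P4·P6 via (48.05,39.76): [(53.9282, 43.6527) (36.2621, 31.9537) (60.9218, 18.9672)]  |A|=258.9572
8. ⊥bis P4·P7 via (59.57,39.155): [(53.9423, 43.6027) (53.9015, 43.635) (36.2621, 31.9537) (60.9218, 18.9672)]  |A|=258.9564
9. ⊥bis P4·P8 via (71.52,40.945): [(53.9423, 43.6027) (53.9015, 43.635) (36.2621, 31.9537) (60.9218, 18.9672)]  |A|=258.9564
10. canonical 4-gon: [(53.9423, 43.6027) (53.9015, 43.635) (36.2621, 31.9537) (60.9218, 18.9672)]
11. shoelace: 258.9564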